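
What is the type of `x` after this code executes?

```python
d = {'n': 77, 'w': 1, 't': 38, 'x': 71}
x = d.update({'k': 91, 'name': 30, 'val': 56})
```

dict.update() returns None

NoneType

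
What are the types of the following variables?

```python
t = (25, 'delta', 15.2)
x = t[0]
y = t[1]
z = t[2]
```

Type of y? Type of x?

tuple[1] is str; tuple[0] is int

str, int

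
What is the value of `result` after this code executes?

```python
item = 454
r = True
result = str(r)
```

item = 454; r = True; result = 'True'

'True'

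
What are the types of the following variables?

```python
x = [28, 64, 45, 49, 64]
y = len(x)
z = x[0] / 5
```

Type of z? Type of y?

int / int = float; len() returns int

float, int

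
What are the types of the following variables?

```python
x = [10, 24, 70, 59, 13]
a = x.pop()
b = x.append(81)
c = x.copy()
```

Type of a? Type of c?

pop() returns element; copy() returns list

int, list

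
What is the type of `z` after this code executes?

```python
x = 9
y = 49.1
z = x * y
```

int * float = float

float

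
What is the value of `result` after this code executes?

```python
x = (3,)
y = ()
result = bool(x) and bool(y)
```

x = (3,); y = (); result = False

False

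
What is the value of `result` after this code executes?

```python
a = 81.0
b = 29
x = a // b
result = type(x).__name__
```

a is float; b is int; x is float; result = 'float'

'float'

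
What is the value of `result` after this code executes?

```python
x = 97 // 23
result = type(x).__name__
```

x is int; result = 'int'

'int'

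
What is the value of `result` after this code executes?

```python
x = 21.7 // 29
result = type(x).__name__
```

x is float; result = 'float'

'float'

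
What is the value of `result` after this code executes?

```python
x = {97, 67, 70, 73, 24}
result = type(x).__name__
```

x is set; result = 'set'

'set'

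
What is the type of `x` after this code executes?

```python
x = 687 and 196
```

'and' with truthy values returns last operand (int)

int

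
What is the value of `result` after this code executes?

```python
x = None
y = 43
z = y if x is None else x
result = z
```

x = None; y = 43; z = 43; result = 43

43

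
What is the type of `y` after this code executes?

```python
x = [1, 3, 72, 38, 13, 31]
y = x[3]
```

Indexing list[int] returns int

int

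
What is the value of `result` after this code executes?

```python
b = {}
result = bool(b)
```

b = {}; result = False

False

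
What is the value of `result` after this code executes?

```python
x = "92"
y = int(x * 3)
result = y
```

x = '92'; y = 929292; result = 929292

929292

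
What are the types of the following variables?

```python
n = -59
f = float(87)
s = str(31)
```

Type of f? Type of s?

f is assigned the result of calling float(), which returns a float; s is assigned the result of calling str(), which returns a str

float, str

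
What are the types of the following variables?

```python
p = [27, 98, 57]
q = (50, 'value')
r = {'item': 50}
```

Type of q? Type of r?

q is assigned a tuple (parenthesized, comma-separated values); r is assigned a dict literal ({key: value})

tuple, dict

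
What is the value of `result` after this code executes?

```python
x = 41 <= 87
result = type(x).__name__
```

x is bool; result = 'bool'

'bool'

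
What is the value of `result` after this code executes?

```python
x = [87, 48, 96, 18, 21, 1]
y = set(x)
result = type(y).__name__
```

x is list; y is set; result = 'set'

'set'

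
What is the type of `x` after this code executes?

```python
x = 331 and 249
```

'and' with truthy values returns last operand (int)

int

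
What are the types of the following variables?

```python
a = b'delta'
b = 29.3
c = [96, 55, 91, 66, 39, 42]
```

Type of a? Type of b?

a is assigned a bytes literal (b'...' prefix); b is assigned a number with a decimal point, so it is a float

bytes, float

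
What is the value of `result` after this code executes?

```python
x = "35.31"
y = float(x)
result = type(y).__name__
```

x is str; y is float; result = 'float'

'float'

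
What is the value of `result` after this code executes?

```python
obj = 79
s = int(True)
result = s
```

obj = 79; s = 1; result = 1

1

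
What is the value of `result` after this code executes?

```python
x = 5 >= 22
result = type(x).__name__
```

x is bool; result = 'bool'

'bool'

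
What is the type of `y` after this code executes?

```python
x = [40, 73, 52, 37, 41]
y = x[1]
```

Indexing list[int] returns int

int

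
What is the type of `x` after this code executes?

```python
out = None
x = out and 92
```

'and' returns first falsy value (None)

NoneType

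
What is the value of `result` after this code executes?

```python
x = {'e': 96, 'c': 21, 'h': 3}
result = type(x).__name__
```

x is dict; result = 'dict'

'dict'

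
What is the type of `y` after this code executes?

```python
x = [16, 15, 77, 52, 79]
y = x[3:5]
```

Slicing a list returns a list

list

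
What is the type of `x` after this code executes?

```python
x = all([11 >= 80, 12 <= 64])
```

all() returns bool

bool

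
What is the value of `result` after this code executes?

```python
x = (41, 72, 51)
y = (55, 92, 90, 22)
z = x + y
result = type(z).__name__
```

x is tuple; y is tuple; z is tuple; result = 'tuple'

'tuple'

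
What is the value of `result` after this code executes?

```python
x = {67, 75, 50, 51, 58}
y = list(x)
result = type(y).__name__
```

x is set; y is list; result = 'list'

'list'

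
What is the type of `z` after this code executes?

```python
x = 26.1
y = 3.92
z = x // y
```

float // float = float

float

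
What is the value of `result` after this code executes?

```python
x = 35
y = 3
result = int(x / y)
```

x = 35; y = 3; result = 11

11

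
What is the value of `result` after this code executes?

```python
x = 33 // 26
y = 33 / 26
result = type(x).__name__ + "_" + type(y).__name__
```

x is int; y is float; result = 'int_float'

'int_float'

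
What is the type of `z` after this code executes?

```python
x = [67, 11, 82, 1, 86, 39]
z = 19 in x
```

'in' operator returns bool

bool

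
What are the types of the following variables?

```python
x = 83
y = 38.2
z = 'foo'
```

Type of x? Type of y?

x is assigned a bare integer (no decimal point), so it is an int; y is assigned a number with a decimal point, so it is a float

int, float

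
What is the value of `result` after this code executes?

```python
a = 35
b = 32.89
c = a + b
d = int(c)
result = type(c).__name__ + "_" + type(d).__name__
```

a is int; b is float; c is float; d is int; result = 'float_int'

'float_int'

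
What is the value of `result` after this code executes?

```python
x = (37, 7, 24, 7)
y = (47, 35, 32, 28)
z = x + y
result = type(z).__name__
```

x is tuple; y is tuple; z is tuple; result = 'tuple'

'tuple'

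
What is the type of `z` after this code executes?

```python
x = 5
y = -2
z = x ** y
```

int ** negative = float

float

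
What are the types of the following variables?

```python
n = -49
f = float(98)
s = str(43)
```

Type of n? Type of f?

n is assigned a bare integer (no decimal point), so it is an int; f is assigned the result of calling float(), which returns a float

int, float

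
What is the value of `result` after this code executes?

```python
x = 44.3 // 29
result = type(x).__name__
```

x is float; result = 'float'

'float'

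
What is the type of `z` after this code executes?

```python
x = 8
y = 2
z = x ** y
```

positive int ** positive int = int

int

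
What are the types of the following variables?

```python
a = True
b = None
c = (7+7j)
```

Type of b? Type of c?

b is assigned None, whose type is NoneType; c is assigned (7+7j), an int plus an imaginary literal (j suffix), which evaluates to complex

NoneType, complex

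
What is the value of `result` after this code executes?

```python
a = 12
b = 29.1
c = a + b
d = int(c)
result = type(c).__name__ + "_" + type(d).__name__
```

a is int; b is float; c is float; d is int; result = 'float_int'

'float_int'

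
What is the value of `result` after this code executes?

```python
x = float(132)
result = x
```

x = 132.0; result = 132.0

132.0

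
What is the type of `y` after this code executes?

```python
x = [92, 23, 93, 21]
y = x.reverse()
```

list.reverse() returns None

NoneType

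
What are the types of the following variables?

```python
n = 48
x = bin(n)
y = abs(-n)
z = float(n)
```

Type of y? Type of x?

abs() of int returns int; bin() returns str

int, str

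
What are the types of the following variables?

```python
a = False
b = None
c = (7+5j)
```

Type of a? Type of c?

a is assigned the constant False, which has type bool; c is assigned (7+5j), an int plus an imaginary literal (j suffix), which evaluates to complex

bool, complex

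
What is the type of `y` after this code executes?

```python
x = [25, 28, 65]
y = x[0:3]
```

Slicing a list returns a list

list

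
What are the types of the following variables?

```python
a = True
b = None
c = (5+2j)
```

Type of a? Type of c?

a is assigned the constant True, which has type bool; c is assigned (5+2j), an int plus an imaginary literal (j suffix), which evaluates to complex

bool, complex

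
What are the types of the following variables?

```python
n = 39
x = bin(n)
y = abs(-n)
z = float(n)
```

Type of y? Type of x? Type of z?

abs() of int returns int; bin() returns str; float() returns float

int, str, float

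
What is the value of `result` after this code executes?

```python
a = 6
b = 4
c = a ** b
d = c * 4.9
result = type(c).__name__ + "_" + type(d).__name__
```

a is int; b is int; c is int; d is float; result = 'int_float'

'int_float'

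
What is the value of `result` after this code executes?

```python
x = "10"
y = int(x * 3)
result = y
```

x = '10'; y = 101010; result = 101010

101010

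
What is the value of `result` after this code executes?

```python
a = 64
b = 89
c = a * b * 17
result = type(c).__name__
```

a is int; b is int; c is int; result = 'int'

'int'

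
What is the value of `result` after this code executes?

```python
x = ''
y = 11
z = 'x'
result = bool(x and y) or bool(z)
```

x = ''; y = 11; z = 'x'; result = True

True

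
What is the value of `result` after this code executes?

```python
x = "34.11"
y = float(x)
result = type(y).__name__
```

x is str; y is float; result = 'float'

'float'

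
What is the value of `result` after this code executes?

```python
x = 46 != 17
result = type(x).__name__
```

x is bool; result = 'bool'

'bool'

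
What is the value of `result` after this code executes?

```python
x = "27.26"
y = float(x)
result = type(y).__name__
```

x is str; y is float; result = 'float'

'float'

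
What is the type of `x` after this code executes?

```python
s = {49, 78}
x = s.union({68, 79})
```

set.union() returns a new set

set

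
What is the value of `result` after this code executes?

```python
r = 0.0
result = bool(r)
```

r = 0.0; result = False

False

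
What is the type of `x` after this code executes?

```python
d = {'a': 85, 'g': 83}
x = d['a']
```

Accessing dict[str, int] with str key returns int

int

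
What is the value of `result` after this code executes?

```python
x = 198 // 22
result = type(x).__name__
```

x is int; result = 'int'

'int'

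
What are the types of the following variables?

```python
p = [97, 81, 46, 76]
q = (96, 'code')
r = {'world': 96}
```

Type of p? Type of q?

p is assigned a list literal (square brackets); q is assigned a tuple (parenthesized, comma-separated values)

list, tuple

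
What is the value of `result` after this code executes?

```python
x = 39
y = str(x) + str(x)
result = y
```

x = 39; y = '3939'; result = '3939'

'3939'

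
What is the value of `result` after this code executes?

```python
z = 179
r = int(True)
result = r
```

z = 179; r = 1; result = 1

1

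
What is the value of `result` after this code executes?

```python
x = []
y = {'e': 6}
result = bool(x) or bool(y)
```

x = []; y = {'e': 6}; result = True

True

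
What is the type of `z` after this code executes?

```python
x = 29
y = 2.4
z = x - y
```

int - float = float

float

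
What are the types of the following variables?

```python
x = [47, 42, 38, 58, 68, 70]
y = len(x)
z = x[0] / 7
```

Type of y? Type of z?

len() returns int; int / int = float

int, float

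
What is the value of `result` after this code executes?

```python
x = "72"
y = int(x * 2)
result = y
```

x = '72'; y = 7272; result = 7272

7272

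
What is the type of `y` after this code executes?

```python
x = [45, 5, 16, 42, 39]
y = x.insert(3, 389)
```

list.insert() returns None

NoneType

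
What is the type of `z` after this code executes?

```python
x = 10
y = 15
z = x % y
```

int % int = int

int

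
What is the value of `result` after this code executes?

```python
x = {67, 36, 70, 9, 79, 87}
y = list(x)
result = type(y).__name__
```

x is set; y is list; result = 'list'

'list'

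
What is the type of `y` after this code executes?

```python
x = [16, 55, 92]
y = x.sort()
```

list.sort() returns None (mutates in place)

NoneType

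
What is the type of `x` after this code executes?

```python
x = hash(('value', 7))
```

hash() returns int

int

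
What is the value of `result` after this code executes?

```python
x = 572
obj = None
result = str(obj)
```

x = 572; obj = None; result = 'None'

'None'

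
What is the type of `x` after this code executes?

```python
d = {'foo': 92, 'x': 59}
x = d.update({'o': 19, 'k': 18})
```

dict.update() returns None

NoneType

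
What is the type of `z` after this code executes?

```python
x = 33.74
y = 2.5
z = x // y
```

float // float = float

float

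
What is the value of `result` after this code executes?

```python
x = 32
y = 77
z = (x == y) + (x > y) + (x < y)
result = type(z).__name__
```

x is int; y is int; z is int; result = 'int'

'int'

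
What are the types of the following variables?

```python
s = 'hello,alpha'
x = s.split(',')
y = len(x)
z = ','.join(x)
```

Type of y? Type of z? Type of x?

len() returns int; str.join() returns str; str.split() returns list

int, str, list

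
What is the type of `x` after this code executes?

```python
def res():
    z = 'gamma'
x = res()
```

Function without return returns None

NoneType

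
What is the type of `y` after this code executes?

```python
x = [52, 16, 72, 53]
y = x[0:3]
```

Slicing a list returns a list

list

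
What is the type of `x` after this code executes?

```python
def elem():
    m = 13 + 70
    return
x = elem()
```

Bare return returns None

NoneType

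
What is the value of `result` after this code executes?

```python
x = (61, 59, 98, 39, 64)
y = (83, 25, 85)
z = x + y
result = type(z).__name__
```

x is tuple; y is tuple; z is tuple; result = 'tuple'

'tuple'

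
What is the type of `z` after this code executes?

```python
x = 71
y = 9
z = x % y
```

int % int = int

int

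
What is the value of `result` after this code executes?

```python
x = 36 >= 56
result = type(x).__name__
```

x is bool; result = 'bool'

'bool'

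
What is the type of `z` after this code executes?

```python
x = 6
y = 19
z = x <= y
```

Comparison returns bool

bool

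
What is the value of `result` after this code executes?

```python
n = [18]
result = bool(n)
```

n = [18]; result = True

True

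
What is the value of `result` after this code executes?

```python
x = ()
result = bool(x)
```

x = (); result = False

False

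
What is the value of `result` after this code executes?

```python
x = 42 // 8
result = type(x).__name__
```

x is int; result = 'int'

'int'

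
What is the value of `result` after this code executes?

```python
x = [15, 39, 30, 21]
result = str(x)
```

x = [15, 39, 30, 21]; result = '[15, 39, 30, 21]'

'[15, 39, 30, 21]'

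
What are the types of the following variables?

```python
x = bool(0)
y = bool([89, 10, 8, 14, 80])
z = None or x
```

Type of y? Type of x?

bool() returns bool; bool() returns bool

bool, bool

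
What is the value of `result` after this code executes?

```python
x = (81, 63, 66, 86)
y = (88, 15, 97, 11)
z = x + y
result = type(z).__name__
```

x is tuple; y is tuple; z is tuple; result = 'tuple'

'tuple'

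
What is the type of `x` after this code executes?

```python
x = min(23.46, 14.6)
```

min() of floats returns float

float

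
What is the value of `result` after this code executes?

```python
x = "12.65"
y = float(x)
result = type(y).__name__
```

x is str; y is float; result = 'float'

'float'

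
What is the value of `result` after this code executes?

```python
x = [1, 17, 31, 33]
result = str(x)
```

x = [1, 17, 31, 33]; result = '[1, 17, 31, 33]'

'[1, 17, 31, 33]'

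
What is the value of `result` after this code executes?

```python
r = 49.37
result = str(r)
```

r = 49.37; result = '49.37'

'49.37'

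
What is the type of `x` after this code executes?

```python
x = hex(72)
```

hex() returns str representation

str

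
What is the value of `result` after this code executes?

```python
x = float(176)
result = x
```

x = 176.0; result = 176.0

176.0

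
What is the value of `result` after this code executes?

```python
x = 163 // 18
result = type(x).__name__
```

x is int; result = 'int'

'int'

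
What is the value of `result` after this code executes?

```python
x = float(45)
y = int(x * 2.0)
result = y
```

x = 45.0; y = 90; result = 90

90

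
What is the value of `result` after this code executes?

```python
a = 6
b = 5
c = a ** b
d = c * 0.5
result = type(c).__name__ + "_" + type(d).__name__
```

a is int; b is int; c is int; d is float; result = 'int_float'

'int_float'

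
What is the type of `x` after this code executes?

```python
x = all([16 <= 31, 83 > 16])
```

all() returns bool

bool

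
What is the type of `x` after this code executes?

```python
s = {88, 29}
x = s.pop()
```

Popping from set[int] returns int

int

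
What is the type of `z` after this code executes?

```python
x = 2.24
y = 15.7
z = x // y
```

float // float = float

float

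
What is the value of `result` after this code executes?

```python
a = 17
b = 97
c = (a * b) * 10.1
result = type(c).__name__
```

a is int; b is int; c is float; result = 'float'

'float'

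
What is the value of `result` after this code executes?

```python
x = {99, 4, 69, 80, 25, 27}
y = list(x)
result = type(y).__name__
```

x is set; y is list; result = 'list'

'list'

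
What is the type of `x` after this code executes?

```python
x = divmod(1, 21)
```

divmod() returns tuple of (quotient, remainder)

tuple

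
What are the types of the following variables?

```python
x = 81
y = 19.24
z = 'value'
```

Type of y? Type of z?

y is assigned a number with a decimal point, so it is a float; z is assigned a quoted string literal, so it is a str

float, str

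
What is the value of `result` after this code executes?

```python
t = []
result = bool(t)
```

t = []; result = False

False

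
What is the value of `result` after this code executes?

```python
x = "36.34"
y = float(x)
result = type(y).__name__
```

x is str; y is float; result = 'float'

'float'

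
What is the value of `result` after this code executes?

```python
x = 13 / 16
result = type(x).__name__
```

x is float; result = 'float'

'float'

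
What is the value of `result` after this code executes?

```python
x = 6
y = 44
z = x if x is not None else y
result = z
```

x = 6; y = 44; z = 6; result = 6

6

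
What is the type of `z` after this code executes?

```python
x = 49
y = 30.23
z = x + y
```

int + float = float

float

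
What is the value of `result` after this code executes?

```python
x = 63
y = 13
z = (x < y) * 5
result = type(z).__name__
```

x is int; y is int; z is int; result = 'int'

'int'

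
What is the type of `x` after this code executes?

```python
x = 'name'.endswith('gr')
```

str.endswith() returns bool

bool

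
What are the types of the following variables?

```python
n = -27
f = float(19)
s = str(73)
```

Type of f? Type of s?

f is assigned the result of calling float(), which returns a float; s is assigned the result of calling str(), which returns a str

float, str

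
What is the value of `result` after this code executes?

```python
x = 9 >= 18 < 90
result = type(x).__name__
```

x is bool; result = 'bool'

'bool'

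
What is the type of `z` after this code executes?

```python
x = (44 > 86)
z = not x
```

'not' returns bool

bool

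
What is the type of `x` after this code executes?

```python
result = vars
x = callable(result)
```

callable() returns bool

bool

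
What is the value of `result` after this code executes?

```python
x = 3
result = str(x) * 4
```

x = 3; result = '3333'

'3333'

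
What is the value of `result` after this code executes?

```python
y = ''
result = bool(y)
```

y = ''; result = False

False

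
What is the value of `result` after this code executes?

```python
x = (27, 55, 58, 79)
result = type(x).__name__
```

x is tuple; result = 'tuple'

'tuple'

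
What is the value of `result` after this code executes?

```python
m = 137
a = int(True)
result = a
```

m = 137; a = 1; result = 1

1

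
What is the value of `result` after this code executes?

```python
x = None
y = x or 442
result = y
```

x = None; y = 442; result = 442

442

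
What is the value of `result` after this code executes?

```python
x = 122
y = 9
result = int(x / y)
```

x = 122; y = 9; result = 13

13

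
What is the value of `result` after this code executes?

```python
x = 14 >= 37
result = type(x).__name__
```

x is bool; result = 'bool'

'bool'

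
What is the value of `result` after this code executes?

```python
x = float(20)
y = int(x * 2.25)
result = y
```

x = 20.0; y = 45; result = 45

45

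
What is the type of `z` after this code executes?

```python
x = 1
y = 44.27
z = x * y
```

int * float = float

float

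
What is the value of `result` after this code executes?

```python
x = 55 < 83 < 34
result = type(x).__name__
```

x is bool; result = 'bool'

'bool'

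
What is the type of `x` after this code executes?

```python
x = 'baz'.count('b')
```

str.count() returns int

int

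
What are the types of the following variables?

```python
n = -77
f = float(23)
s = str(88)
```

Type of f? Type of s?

f is assigned the result of calling float(), which returns a float; s is assigned the result of calling str(), which returns a str

float, str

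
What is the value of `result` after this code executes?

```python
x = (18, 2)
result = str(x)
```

x = (18, 2); result = '(18, 2)'

'(18, 2)'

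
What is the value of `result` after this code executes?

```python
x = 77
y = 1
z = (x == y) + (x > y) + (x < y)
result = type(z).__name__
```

x is int; y is int; z is int; result = 'int'

'int'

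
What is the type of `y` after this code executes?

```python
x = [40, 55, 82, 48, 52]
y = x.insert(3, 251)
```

list.insert() returns None

NoneType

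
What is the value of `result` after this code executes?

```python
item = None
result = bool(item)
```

item = None; result = False

False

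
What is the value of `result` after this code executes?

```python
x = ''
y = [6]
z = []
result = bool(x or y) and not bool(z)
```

x = ''; y = [6]; z = []; result = True

True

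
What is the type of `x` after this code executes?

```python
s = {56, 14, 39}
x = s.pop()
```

Popping from set[int] returns int

int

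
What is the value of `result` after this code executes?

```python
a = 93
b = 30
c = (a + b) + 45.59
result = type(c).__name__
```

a is int; b is int; c is float; result = 'float'

'float'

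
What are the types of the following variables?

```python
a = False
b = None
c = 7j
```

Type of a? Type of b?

a is assigned the constant False, which has type bool; b is assigned None, whose type is NoneType

bool, NoneType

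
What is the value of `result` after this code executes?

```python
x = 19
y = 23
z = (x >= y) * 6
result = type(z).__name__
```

x is int; y is int; z is int; result = 'int'

'int'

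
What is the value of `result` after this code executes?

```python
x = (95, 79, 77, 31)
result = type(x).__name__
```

x is tuple; result = 'tuple'

'tuple'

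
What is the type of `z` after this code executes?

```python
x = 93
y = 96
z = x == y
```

Equality comparison returns bool

bool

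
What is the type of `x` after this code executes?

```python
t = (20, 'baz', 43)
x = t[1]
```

Index 1 of tuple is a str literal

str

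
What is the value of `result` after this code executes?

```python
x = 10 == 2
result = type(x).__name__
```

x is bool; result = 'bool'

'bool'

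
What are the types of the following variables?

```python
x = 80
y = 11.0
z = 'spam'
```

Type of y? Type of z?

y is assigned a number with a decimal point, so it is a float; z is assigned a quoted string literal, so it is a str

float, str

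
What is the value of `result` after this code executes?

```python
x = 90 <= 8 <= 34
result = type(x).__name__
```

x is bool; result = 'bool'

'bool'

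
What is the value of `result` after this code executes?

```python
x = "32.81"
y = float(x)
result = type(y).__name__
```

x is str; y is float; result = 'float'

'float'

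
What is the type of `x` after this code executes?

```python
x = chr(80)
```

chr() returns str (single char)

str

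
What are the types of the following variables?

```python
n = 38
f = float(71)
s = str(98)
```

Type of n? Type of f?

n is assigned a bare integer (no decimal point), so it is an int; f is assigned the result of calling float(), which returns a float

int, float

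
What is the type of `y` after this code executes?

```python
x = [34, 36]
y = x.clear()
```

list.clear() returns None

NoneType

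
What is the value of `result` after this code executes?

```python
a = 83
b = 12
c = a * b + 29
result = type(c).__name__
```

a is int; b is int; c is int; result = 'int'

'int'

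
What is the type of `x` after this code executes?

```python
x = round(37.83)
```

round() with no decimal places returns int

int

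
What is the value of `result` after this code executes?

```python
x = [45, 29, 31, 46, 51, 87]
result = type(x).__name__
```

x is list; result = 'list'

'list'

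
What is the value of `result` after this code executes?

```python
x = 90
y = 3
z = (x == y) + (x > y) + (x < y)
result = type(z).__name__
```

x is int; y is int; z is int; result = 'int'

'int'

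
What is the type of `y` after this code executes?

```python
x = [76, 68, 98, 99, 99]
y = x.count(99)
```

list.count() returns int

int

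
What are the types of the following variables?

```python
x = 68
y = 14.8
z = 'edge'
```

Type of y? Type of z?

y is assigned a number with a decimal point, so it is a float; z is assigned a quoted string literal, so it is a str

float, str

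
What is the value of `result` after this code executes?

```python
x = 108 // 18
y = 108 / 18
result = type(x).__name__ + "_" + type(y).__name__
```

x is int; y is float; result = 'int_float'

'int_float'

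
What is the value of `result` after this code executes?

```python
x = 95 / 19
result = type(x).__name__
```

x is float; result = 'float'

'float'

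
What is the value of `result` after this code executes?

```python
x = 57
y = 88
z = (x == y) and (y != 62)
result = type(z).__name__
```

x is int; y is int; z is bool; result = 'bool'

'bool'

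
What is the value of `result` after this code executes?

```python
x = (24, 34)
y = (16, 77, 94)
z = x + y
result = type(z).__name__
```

x is tuple; y is tuple; z is tuple; result = 'tuple'

'tuple'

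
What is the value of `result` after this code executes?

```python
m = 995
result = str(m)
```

m = 995; result = '995'

'995'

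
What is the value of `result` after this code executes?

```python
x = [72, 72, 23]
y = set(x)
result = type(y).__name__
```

x is list; y is set; result = 'set'

'set'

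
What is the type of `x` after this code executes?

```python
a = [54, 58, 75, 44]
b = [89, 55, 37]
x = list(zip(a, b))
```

list(zip()) returns a list of tuples

list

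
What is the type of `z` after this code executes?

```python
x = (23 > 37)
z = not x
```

'not' returns bool

bool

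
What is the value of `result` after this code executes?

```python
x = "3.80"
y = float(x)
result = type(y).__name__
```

x is str; y is float; result = 'float'

'float'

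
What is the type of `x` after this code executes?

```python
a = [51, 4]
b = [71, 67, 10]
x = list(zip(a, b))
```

list(zip()) returns a list of tuples

list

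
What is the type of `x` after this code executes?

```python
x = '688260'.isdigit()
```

str.isdigit() returns bool

bool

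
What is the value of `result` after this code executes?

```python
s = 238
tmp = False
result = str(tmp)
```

s = 238; tmp = False; result = 'False'

'False'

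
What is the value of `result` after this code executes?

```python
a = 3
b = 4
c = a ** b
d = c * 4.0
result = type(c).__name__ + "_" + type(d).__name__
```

a is int; b is int; c is int; d is float; result = 'int_float'

'int_float'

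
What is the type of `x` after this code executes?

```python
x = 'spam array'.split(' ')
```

str.split() returns list

list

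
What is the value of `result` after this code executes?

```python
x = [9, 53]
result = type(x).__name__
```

x is list; result = 'list'

'list'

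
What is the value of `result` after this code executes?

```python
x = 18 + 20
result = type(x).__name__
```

x is int; result = 'int'

'int'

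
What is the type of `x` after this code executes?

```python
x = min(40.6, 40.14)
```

min() of floats returns float

float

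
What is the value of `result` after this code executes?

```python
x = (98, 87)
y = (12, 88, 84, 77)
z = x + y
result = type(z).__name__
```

x is tuple; y is tuple; z is tuple; result = 'tuple'

'tuple'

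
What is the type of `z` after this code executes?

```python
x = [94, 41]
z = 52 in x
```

'in' operator returns bool

bool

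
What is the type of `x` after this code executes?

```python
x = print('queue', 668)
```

print() returns None

NoneType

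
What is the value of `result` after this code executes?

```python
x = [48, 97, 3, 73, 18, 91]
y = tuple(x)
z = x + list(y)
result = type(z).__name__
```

x is list; y is tuple; z is list; result = 'list'

'list'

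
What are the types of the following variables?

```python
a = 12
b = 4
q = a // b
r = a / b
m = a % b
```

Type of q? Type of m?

// returns int; % of ints returns int

int, int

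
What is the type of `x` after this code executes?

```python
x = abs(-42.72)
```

abs() of float returns float

float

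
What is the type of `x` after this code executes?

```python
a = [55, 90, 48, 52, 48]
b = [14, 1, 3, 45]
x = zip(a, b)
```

zip() returns a zip object

zip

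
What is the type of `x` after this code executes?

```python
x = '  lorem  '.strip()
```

str.strip() returns str

str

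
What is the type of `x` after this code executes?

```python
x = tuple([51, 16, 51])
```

tuple() constructor returns tuple

tuple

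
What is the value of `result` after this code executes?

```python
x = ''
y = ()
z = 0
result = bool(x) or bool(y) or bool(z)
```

x = ''; y = (); z = 0; result = False

False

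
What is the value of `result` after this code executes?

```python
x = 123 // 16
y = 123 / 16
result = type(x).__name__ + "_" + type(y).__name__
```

x is int; y is float; result = 'int_float'

'int_float'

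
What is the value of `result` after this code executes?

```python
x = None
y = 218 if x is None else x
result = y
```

x = None; y = 218; result = 218

218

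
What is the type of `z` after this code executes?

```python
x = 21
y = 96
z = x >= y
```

Comparison returns bool

bool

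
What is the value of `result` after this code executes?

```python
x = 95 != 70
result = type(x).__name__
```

x is bool; result = 'bool'

'bool'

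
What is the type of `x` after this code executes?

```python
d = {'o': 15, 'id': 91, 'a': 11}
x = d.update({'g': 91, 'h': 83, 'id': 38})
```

dict.update() returns None

NoneType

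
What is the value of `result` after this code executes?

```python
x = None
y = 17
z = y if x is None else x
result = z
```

x = None; y = 17; z = 17; result = 17

17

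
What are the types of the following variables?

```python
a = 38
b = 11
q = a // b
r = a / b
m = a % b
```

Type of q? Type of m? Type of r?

// returns int; % of ints returns int; / returns float

int, int, float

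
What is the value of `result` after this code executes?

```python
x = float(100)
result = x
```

x = 100.0; result = 100.0

100.0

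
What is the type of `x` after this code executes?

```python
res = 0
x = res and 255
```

'and' returns first falsy value (0 is int)

int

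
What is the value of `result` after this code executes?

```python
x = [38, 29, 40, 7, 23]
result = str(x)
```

x = [38, 29, 40, 7, 23]; result = '[38, 29, 40, 7, 23]'

'[38, 29, 40, 7, 23]'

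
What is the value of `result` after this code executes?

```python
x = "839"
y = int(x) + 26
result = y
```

x = '839'; y = 865; result = 865

865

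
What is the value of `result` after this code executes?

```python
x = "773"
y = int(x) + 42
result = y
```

x = '773'; y = 815; result = 815

815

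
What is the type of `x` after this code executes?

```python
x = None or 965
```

'or' with None returns the other truthy value

int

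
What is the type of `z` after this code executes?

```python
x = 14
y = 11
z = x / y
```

int / int = float

float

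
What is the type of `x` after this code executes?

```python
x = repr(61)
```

repr() returns str

str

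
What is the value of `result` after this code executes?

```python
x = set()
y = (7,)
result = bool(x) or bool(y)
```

x = set(); y = (7,); result = True

True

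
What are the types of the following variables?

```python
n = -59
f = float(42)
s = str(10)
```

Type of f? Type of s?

f is assigned the result of calling float(), which returns a float; s is assigned the result of calling str(), which returns a str

float, str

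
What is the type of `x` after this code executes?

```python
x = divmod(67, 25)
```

divmod() returns tuple of (quotient, remainder)

tuple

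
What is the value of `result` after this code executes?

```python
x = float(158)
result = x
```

x = 158.0; result = 158.0

158.0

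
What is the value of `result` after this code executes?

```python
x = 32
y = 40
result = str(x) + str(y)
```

x = 32; y = 40; result = '3240'

'3240'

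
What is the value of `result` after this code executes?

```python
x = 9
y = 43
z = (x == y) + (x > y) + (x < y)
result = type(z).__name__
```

x is int; y is int; z is int; result = 'int'

'int'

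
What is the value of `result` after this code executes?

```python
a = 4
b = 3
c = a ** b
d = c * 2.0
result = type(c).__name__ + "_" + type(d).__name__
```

a is int; b is int; c is int; d is float; result = 'int_float'

'int_float'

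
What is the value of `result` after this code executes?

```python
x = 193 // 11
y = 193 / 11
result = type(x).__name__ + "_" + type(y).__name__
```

x is int; y is float; result = 'int_float'

'int_float'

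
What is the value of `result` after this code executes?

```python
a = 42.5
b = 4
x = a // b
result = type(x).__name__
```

a is float; b is int; x is float; result = 'float'

'float'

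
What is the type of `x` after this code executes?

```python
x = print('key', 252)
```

print() returns None

NoneType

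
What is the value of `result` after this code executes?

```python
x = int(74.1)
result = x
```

x = 74; result = 74

74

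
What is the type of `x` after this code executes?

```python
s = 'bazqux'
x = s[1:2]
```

Slicing a str returns str

str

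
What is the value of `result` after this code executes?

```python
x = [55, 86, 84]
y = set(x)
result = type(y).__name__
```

x is list; y is set; result = 'set'

'set'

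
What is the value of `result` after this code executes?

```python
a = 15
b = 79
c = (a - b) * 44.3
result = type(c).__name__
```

a is int; b is int; c is float; result = 'float'

'float'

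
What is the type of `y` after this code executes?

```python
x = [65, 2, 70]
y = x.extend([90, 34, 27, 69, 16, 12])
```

list.extend() returns None

NoneType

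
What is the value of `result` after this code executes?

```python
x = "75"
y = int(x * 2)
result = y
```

x = '75'; y = 7575; result = 7575

7575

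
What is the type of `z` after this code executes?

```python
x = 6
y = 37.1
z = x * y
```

int * float = float

float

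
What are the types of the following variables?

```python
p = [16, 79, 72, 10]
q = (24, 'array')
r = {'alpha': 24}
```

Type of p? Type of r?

p is assigned a list literal (square brackets); r is assigned a dict literal ({key: value})

list, dict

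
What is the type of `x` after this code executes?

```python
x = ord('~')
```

ord() returns int (code point)

int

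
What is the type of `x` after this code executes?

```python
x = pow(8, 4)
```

pow(int, int) returns int

int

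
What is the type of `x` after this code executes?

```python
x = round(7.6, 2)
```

round() with decimal places returns float

float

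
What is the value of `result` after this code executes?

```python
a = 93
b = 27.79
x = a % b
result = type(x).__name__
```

a is int; b is float; x is float; result = 'float'

'float'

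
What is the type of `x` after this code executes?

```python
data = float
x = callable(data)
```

callable() returns bool

bool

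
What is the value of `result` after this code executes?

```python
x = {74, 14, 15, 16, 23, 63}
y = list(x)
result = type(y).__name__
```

x is set; y is list; result = 'list'

'list'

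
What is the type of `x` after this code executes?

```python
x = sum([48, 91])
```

sum() of ints returns int

int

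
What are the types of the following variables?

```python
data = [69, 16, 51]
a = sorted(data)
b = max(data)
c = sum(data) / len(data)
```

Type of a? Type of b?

sorted() returns list; max of ints returns int

list, int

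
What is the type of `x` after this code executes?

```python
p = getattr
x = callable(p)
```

callable() returns bool

bool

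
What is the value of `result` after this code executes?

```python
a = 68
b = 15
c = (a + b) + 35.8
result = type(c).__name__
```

a is int; b is int; c is float; result = 'float'

'float'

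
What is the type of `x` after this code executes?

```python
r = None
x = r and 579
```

'and' returns first falsy value (None)

NoneType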